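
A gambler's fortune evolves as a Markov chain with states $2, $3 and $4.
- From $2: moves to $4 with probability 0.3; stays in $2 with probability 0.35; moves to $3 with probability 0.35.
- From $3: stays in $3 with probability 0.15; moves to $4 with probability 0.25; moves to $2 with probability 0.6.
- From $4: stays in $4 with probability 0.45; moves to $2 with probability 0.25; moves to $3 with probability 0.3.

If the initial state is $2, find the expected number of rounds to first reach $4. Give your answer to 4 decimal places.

3.5036

Let t(s) be the expected number of rounds to first reach $4 from state s, with t($4) = 0. Conditioning on the first round:
t($2) = 1 + 0.35·t($2) + 0.35·t($3)
t($3) = 1 + 0.6·t($2) + 0.15·t($3)
Solving: t($2) = 3.5036, t($3) = 3.6496.
Expected rounds from $2 to $4: 3.5036.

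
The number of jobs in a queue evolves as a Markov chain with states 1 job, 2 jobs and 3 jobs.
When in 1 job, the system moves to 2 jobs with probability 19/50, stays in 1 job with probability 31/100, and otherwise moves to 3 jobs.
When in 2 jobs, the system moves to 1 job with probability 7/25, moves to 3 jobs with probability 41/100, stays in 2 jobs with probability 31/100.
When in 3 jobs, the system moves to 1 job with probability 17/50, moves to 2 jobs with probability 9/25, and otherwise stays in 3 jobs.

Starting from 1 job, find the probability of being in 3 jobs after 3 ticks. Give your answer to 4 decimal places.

Propagate the distribution vector 3 ticks from 1 job.
After 0 ticks: (1.0000, 0.0000, 0.0000)
After 1 tick: (0.3100, 0.3800, 0.3100)
After 2 ticks: (0.3079, 0.3472, 0.3449)
After 3 ticks: (0.3099, 0.3488, 0.3413)
P(in 3 jobs after 3 ticks) = 0.3413

0.3413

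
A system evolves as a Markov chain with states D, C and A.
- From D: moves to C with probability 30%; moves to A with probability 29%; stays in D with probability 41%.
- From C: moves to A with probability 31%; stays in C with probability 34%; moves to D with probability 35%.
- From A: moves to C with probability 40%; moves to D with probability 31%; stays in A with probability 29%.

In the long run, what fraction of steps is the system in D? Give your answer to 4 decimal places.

0.3597

Let the stationary distribution be π with π = πP and π_1 + π_2 + π_3 = 1.
π_1 = 0.41·π_1 + 0.35·π_2 + 0.31·π_3
π_2 = 0.3·π_1 + 0.34·π_2 + 0.4·π_3
Solving with the normalization constraint gives π = (0.3597, 0.3434, 0.2969).
So the stationary probability of D is 0.3597.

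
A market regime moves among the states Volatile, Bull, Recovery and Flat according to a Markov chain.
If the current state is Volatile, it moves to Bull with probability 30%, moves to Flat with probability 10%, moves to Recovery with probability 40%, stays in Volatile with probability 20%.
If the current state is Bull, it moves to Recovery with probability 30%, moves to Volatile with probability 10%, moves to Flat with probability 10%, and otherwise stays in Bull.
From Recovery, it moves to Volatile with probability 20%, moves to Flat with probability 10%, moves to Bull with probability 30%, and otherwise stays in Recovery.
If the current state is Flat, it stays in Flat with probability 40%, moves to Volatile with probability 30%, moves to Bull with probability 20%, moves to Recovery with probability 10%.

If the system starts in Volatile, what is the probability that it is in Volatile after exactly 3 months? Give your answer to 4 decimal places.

Propagate the distribution vector 3 months from Volatile.
After 0 months: (1.0000, 0.0000, 0.0000, 0.0000)
After 1 month: (0.2000, 0.3000, 0.4000, 0.1000)
After 2 months: (0.1800, 0.3500, 0.3400, 0.1300)
After 3 months: (0.1780, 0.3570, 0.3260, 0.1390)
P(in Volatile after 3 months) = 0.1780

0.1780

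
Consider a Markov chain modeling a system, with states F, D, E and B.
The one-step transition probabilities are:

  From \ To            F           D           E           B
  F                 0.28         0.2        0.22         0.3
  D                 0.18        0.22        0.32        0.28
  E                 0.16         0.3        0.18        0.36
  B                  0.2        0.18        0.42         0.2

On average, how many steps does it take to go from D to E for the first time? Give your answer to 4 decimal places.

3.0701

Let t(s) be the expected number of steps to first reach E from state s, with t(E) = 0. Conditioning on the first step:
t(F) = 1 + 0.28·t(F) + 0.2·t(D) + 0.3·t(B)
t(D) = 1 + 0.18·t(F) + 0.22·t(D) + 0.28·t(B)
t(B) = 1 + 0.2·t(F) + 0.18·t(D) + 0.2·t(B)
Solving: t(F) = 3.4050, t(D) = 3.0701, t(B) = 2.7920.
Expected steps from D to E: 3.0701.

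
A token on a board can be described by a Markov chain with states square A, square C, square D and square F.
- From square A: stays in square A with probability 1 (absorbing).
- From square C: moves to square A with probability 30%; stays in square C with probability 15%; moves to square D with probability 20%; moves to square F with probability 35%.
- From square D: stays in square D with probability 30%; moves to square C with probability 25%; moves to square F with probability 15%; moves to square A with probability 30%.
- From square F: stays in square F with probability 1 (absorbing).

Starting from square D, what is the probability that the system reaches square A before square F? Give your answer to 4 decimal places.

0.6055

Let h(s) be the probability of absorption at square A starting from transient state s. Then h(square A) = 1 and h(square F) = 0. By first-step analysis:
h(square C) = 0.3·1 + 0.15·h(square C) + 0.2·h(square D) + 0.35·0
h(square D) = 0.3·1 + 0.25·h(square C) + 0.3·h(square D) + 0.15·0
Solving: h(square C) = 0.4954, h(square D) = 0.6055.
Starting from square D, the probability is 0.6055.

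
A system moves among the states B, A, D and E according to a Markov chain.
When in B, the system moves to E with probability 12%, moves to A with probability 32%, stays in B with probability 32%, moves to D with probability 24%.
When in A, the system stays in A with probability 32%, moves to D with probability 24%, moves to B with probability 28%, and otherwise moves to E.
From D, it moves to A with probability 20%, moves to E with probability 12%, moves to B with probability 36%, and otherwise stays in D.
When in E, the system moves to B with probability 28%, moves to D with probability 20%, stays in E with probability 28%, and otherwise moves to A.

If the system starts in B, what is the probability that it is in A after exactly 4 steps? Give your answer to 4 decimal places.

0.2770

Propagate the distribution vector 4 steps from B.
After 0 steps: (1.0000, 0.0000, 0.0000, 0.0000)
After 1 step: (0.3200, 0.3200, 0.2400, 0.1200)
After 2 steps: (0.3120, 0.2816, 0.2544, 0.1520)
After 3 steps: (0.3128, 0.2773, 0.2543, 0.1556)
After 4 steps: (0.3129, 0.2770, 0.2541, 0.1560)
P(in A after 4 steps) = 0.2770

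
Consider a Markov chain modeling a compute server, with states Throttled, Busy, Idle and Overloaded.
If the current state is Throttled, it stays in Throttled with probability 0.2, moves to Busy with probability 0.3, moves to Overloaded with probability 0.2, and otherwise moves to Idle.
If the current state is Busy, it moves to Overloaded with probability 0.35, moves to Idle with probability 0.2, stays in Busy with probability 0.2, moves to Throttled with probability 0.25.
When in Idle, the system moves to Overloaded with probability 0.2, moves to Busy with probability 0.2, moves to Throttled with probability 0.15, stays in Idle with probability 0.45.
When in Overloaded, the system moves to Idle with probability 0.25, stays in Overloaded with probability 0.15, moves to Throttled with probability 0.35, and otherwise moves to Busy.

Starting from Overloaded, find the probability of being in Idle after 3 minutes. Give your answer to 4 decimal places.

0.3100

Propagate the distribution vector 3 minutes from Overloaded.
After 0 minutes: (0.0000, 0.0000, 0.0000, 1.0000)
After 1 minute: (0.3500, 0.2500, 0.2500, 0.1500)
After 2 minutes: (0.2225, 0.2425, 0.3050, 0.2300)
After 3 minutes: (0.2314, 0.2338, 0.3100, 0.2249)
P(in Idle after 3 minutes) = 0.3100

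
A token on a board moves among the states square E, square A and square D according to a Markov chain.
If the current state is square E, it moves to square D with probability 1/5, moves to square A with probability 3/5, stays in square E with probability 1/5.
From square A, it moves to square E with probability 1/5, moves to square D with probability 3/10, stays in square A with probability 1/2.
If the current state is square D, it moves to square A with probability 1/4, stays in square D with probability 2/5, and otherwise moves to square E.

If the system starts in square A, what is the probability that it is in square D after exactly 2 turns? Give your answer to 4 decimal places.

Sum over the intermediate state after 1 turn:
P = P(square A→square E)·P(square E→square D) + P(square A→square A)·P(square A→square D) + P(square A→square D)·P(square D→square D)
  = 0.2×0.2 + 0.5×0.3 + 0.3×0.4
  = 0.0400 + 0.1500 + 0.1200 = 0.3100

0.3100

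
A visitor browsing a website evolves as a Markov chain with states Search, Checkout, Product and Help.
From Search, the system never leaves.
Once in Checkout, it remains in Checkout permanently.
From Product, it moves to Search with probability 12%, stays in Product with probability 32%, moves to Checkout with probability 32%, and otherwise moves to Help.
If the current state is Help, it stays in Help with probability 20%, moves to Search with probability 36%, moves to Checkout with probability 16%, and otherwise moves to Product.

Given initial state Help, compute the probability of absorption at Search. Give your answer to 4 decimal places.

Let h(s) be the probability of absorption at Search starting from transient state s. Then h(Search) = 1 and h(Checkout) = 0. By first-step analysis:
h(Product) = 0.12·1 + 0.32·0 + 0.32·h(Product) + 0.24·h(Help)
h(Help) = 0.36·1 + 0.16·0 + 0.28·h(Product) + 0.2·h(Help)
Solving: h(Product) = 0.3826, h(Help) = 0.5839.
Starting from Help, the probability is 0.5839.

0.5839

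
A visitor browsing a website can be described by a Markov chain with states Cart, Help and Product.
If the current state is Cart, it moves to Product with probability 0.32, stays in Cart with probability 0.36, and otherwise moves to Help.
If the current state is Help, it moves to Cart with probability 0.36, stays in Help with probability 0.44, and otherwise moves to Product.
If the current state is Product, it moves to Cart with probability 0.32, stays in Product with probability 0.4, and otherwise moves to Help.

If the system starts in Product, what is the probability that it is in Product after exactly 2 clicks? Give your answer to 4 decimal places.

0.3184

Sum over the intermediate state after 1 click:
P = P(Product→Cart)·P(Cart→Product) + P(Product→Help)·P(Help→Product) + P(Product→Product)·P(Product→Product)
  = 0.32×0.32 + 0.28×0.2 + 0.4×0.4
  = 0.1024 + 0.0560 + 0.1600 = 0.3184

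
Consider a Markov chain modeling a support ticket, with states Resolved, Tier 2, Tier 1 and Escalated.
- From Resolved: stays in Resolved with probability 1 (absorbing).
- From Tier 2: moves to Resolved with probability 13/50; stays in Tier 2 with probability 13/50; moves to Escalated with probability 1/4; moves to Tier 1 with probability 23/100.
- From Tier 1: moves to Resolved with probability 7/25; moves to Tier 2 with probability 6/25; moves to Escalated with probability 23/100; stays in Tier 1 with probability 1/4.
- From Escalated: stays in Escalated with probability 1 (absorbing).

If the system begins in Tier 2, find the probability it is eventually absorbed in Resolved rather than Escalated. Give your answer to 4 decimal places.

0.5190

Let h(s) be the probability of absorption at Resolved starting from transient state s. Then h(Resolved) = 1 and h(Escalated) = 0. By first-step analysis:
h(Tier 2) = 0.26·1 + 0.26·h(Tier 2) + 0.23·h(Tier 1) + 0.25·0
h(Tier 1) = 0.28·1 + 0.24·h(Tier 2) + 0.25·h(Tier 1) + 0.23·0
Solving: h(Tier 2) = 0.5190, h(Tier 1) = 0.5394.
Starting from Tier 2, the probability is 0.5190.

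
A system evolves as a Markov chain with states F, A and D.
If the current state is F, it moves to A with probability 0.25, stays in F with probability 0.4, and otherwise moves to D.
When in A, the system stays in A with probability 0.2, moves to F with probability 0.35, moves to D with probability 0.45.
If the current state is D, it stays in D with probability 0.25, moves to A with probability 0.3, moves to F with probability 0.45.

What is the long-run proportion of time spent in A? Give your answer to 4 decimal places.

Let the stationary distribution be π with π = πP and π_1 + π_2 + π_3 = 1.
π_1 = 0.4·π_1 + 0.35·π_2 + 0.45·π_3
π_2 = 0.25·π_1 + 0.2·π_2 + 0.3·π_3
Solving with the normalization constraint gives π = (0.4043, 0.2543, 0.3413).
So the stationary probability of A is 0.2543.

0.2543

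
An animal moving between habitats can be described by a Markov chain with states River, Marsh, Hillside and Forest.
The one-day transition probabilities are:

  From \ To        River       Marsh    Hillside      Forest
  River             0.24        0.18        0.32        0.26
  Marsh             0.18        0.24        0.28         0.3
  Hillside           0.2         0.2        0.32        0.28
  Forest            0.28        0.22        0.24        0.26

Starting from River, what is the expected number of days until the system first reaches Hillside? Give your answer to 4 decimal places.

3.4431

Let t(s) be the expected number of days to first reach Hillside from state s, with t(Hillside) = 0. Conditioning on the first day:
t(River) = 1 + 0.24·t(River) + 0.18·t(Marsh) + 0.26·t(Forest)
t(Marsh) = 1 + 0.18·t(River) + 0.24·t(Marsh) + 0.3·t(Forest)
t(Forest) = 1 + 0.28·t(River) + 0.22·t(Marsh) + 0.26·t(Forest)
Solving: t(River) = 3.4431, t(Marsh) = 3.6016, t(Forest) = 3.7249.
Expected days from River to Hillside: 3.4431.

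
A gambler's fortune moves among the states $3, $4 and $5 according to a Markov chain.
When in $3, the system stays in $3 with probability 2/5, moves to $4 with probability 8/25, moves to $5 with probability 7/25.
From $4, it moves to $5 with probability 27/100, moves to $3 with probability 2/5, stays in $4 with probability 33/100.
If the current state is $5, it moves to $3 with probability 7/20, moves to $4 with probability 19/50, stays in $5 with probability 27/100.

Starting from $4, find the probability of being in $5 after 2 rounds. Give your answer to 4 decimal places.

0.2740

Sum over the intermediate state after 1 round:
P = P($4→$3)·P($3→$5) + P($4→$4)·P($4→$5) + P($4→$5)·P($5→$5)
  = 0.4×0.28 + 0.33×0.27 + 0.27×0.27
  = 0.1120 + 0.0891 + 0.0729 = 0.2740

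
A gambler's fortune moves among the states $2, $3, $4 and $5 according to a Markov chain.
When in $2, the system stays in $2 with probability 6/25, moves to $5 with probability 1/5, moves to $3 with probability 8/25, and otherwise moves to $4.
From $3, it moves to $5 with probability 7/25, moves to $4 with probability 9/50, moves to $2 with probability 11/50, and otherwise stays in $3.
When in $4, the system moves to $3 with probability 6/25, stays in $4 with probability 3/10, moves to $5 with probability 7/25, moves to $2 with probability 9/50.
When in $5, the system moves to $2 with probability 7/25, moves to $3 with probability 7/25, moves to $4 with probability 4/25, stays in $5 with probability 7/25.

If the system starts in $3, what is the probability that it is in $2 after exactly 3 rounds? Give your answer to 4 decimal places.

0.2321

Propagate the distribution vector 3 rounds from $3.
After 0 rounds: (0.0000, 1.0000, 0.0000, 0.0000)
After 1 round: (0.2200, 0.3200, 0.1800, 0.2800)
After 2 rounds: (0.2340, 0.2944, 0.2092, 0.2624)
After 3 rounds: (0.2321, 0.2928, 0.2139, 0.2613)
P(in $2 after 3 rounds) = 0.2321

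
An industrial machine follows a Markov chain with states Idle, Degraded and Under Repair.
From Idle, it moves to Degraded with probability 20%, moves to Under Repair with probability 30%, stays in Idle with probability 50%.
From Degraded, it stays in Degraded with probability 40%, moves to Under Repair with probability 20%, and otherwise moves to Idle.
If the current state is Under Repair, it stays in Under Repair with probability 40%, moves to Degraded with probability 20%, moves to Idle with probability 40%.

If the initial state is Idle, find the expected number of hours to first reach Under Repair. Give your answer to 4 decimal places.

3.6364

Let t(s) be the expected number of hours to first reach Under Repair from state s, with t(Under Repair) = 0. Conditioning on the first hour:
t(Idle) = 1 + 0.5·t(Idle) + 0.2·t(Degraded)
t(Degraded) = 1 + 0.4·t(Idle) + 0.4·t(Degraded)
Solving: t(Idle) = 3.6364, t(Degraded) = 4.0909.
Expected hours from Idle to Under Repair: 3.6364.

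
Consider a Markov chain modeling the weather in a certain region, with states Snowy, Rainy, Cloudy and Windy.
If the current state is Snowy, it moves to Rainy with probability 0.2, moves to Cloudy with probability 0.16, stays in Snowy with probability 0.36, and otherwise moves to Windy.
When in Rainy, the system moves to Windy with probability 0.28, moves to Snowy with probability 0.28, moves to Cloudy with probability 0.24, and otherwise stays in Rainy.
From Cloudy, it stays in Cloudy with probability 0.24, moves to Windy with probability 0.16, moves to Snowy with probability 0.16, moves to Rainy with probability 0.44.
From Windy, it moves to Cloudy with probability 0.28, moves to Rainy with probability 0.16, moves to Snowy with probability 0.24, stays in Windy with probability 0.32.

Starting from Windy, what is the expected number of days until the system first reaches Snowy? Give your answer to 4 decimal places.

Let t(s) be the expected number of days to first reach Snowy from state s, with t(Snowy) = 0. Conditioning on the first day:
t(Rainy) = 1 + 0.2·t(Rainy) + 0.24·t(Cloudy) + 0.28·t(Windy)
t(Cloudy) = 1 + 0.44·t(Rainy) + 0.24·t(Cloudy) + 0.16·t(Windy)
t(Windy) = 1 + 0.16·t(Rainy) + 0.28·t(Cloudy) + 0.32·t(Windy)
Solving: t(Rainy) = 4.1747, t(Cloudy) = 4.6525, t(Windy) = 4.3686.
Expected days from Windy to Snowy: 4.3686.

4.3686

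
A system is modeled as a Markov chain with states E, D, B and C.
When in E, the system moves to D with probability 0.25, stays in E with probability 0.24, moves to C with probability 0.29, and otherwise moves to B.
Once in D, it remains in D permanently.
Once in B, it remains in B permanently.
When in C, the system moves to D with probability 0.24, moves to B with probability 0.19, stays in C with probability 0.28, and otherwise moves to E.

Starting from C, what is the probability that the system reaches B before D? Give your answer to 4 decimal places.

Let h(s) be the probability of absorption at B starting from transient state s. Then h(B) = 1 and h(D) = 0. By first-step analysis:
h(E) = 0.24·h(E) + 0.25·0 + 0.22·1 + 0.29·h(C)
h(C) = 0.29·h(E) + 0.24·0 + 0.19·1 + 0.28·h(C)
Solving: h(E) = 0.4610, h(C) = 0.4496.
Starting from C, the probability is 0.4496.

0.4496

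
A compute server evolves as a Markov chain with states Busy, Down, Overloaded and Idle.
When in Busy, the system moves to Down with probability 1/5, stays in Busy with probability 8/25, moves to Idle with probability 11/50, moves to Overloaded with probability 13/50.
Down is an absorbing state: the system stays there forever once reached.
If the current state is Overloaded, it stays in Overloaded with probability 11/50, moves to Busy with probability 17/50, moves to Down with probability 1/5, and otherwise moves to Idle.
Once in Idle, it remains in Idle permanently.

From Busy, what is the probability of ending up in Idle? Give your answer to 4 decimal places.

0.5294

Let h(s) be the probability of absorption at Idle starting from transient state s. Then h(Idle) = 1 and h(Down) = 0. By first-step analysis:
h(Busy) = 0.32·h(Busy) + 0.2·0 + 0.26·h(Overloaded) + 0.22·1
h(Overloaded) = 0.34·h(Busy) + 0.2·0 + 0.22·h(Overloaded) + 0.24·1
Solving: h(Busy) = 0.5294, h(Overloaded) = 0.5385.
Starting from Busy, the probability is 0.5294.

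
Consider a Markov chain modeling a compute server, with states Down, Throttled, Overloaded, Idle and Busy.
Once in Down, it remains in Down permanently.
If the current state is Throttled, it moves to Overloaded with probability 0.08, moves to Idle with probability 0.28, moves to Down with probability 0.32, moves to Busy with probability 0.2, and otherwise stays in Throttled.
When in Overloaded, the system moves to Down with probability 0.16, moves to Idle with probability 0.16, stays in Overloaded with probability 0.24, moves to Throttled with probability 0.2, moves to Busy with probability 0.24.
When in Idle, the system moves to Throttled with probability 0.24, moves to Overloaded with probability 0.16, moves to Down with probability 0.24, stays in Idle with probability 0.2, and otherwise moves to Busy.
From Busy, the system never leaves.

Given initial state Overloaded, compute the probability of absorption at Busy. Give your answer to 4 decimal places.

Let h(s) be the probability of absorption at Busy starting from transient state s. Then h(Busy) = 1 and h(Down) = 0. By first-step analysis:
h(Throttled) = 0.32·0 + 0.12·h(Throttled) + 0.08·h(Overloaded) + 0.28·h(Idle) + 0.2·1
h(Overloaded) = 0.16·0 + 0.2·h(Throttled) + 0.24·h(Overloaded) + 0.16·h(Idle) + 0.24·1
h(Idle) = 0.24·0 + 0.24·h(Throttled) + 0.16·h(Overloaded) + 0.2·h(Idle) + 0.16·1
Solving: h(Throttled) = 0.4093, h(Overloaded) = 0.5130, h(Idle) = 0.4254.
Starting from Overloaded, the probability is 0.5130.

0.5130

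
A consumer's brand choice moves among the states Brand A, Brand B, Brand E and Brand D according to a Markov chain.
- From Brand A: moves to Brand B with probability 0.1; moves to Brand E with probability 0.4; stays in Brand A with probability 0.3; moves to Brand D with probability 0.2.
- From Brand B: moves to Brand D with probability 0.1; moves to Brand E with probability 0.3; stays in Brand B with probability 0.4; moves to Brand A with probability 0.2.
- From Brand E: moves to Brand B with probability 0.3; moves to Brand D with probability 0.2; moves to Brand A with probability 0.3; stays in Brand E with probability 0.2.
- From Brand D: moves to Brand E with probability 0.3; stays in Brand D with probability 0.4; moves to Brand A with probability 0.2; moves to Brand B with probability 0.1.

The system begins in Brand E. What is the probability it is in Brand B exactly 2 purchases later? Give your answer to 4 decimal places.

Propagate the distribution vector 2 purchases from Brand E.
After 0 purchases: (0.0000, 0.0000, 1.0000, 0.0000)
After 1 purchase: (0.3000, 0.3000, 0.2000, 0.2000)
After 2 purchases: (0.2500, 0.2300, 0.3100, 0.2100)
P(in Brand B after 2 purchases) = 0.2300

0.2300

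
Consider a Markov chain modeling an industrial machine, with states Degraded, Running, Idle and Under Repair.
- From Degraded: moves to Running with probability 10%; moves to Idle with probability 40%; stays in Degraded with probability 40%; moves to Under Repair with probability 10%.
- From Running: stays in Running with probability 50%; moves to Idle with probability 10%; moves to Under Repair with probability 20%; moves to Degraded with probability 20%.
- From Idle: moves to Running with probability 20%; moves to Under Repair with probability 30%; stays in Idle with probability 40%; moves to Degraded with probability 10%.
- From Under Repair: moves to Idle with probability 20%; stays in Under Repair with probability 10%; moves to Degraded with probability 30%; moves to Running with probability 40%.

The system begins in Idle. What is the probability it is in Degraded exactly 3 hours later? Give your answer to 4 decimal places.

0.2340

Propagate the distribution vector 3 hours from Idle.
After 0 hours: (0.0000, 0.0000, 1.0000, 0.0000)
After 1 hour: (0.1000, 0.2000, 0.4000, 0.3000)
After 2 hours: (0.2100, 0.3100, 0.2800, 0.2000)
After 3 hours: (0.2340, 0.3120, 0.2670, 0.1870)
P(in Degraded after 3 hours) = 0.2340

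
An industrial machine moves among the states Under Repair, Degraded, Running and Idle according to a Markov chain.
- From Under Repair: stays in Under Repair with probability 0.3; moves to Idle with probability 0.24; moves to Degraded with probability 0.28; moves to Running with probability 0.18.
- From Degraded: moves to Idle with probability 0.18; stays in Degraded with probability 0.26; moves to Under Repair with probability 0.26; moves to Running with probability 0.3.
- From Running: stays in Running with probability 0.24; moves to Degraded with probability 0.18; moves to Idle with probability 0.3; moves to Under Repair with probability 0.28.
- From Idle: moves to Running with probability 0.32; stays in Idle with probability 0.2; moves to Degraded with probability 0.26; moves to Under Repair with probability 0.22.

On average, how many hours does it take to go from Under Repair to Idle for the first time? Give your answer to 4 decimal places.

Let t(s) be the expected number of hours to first reach Idle from state s, with t(Idle) = 0. Conditioning on the first hour:
t(Under Repair) = 1 + 0.3·t(Under Repair) + 0.28·t(Degraded) + 0.18·t(Running)
t(Degraded) = 1 + 0.26·t(Under Repair) + 0.26·t(Degraded) + 0.3·t(Running)
t(Running) = 1 + 0.28·t(Under Repair) + 0.18·t(Degraded) + 0.24·t(Running)
Solving: t(Under Repair) = 4.1969, t(Degraded) = 4.4096, t(Running) = 3.9064.
Expected hours from Under Repair to Idle: 4.1969.

4.1969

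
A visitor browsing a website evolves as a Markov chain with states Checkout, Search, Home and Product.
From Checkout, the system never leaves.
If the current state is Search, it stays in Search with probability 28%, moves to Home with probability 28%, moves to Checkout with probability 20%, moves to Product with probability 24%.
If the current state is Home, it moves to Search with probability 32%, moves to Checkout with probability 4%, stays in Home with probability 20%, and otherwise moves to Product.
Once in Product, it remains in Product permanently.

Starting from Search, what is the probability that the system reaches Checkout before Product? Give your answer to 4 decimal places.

Let h(s) be the probability of absorption at Checkout starting from transient state s. Then h(Checkout) = 1 and h(Product) = 0. By first-step analysis:
h(Search) = 0.2·1 + 0.28·h(Search) + 0.28·h(Home) + 0.24·0
h(Home) = 0.04·1 + 0.32·h(Search) + 0.2·h(Home) + 0.44·0
Solving: h(Search) = 0.3520, h(Home) = 0.1908.
Starting from Search, the probability is 0.3520.

0.3520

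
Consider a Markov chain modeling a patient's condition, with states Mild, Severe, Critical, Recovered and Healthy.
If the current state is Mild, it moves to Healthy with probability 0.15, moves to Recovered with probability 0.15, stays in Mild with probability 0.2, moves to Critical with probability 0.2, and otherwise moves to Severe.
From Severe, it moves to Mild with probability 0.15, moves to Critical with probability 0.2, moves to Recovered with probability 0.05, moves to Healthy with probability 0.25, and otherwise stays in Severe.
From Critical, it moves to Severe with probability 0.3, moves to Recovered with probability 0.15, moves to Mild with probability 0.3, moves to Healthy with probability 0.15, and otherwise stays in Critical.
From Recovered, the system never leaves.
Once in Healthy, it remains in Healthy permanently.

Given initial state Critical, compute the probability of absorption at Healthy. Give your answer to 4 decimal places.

0.6053

Let h(s) be the probability of absorption at Healthy starting from transient state s. Then h(Healthy) = 1 and h(Recovered) = 0. By first-step analysis:
h(Mild) = 0.2·h(Mild) + 0.3·h(Severe) + 0.2·h(Critical) + 0.15·0 + 0.15·1
h(Severe) = 0.15·h(Mild) + 0.35·h(Severe) + 0.2·h(Critical) + 0.05·0 + 0.25·1
h(Critical) = 0.3·h(Mild) + 0.3·h(Severe) + 0.1·h(Critical) + 0.15·0 + 0.15·1
Solving: h(Mild) = 0.6053, h(Severe) = 0.7105, h(Critical) = 0.6053.
Starting from Critical, the probability is 0.6053.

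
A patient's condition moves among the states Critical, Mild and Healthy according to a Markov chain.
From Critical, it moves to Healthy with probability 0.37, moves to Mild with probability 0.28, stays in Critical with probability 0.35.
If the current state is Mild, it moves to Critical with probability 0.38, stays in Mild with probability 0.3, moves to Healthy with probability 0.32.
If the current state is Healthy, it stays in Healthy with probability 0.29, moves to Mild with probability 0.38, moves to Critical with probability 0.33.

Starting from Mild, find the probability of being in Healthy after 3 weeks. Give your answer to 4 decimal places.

0.3277

Propagate the distribution vector 3 weeks from Mild.
After 0 weeks: (0.0000, 1.0000, 0.0000)
After 1 week: (0.3800, 0.3000, 0.3200)
After 2 weeks: (0.3526, 0.3180, 0.3294)
After 3 weeks: (0.3530, 0.3193, 0.3277)
P(in Healthy after 3 weeks) = 0.3277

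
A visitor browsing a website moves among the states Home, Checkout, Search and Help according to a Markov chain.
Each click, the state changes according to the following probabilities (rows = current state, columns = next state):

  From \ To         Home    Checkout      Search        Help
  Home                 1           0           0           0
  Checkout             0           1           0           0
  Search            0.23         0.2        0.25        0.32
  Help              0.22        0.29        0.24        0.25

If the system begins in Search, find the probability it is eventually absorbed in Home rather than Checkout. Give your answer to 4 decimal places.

0.5001

Let h(s) be the probability of absorption at Home starting from transient state s. Then h(Home) = 1 and h(Checkout) = 0. By first-step analysis:
h(Search) = 0.23·1 + 0.2·0 + 0.25·h(Search) + 0.32·h(Help)
h(Help) = 0.22·1 + 0.29·0 + 0.24·h(Search) + 0.25·h(Help)
Solving: h(Search) = 0.5001, h(Help) = 0.4534.
Starting from Search, the probability is 0.5001.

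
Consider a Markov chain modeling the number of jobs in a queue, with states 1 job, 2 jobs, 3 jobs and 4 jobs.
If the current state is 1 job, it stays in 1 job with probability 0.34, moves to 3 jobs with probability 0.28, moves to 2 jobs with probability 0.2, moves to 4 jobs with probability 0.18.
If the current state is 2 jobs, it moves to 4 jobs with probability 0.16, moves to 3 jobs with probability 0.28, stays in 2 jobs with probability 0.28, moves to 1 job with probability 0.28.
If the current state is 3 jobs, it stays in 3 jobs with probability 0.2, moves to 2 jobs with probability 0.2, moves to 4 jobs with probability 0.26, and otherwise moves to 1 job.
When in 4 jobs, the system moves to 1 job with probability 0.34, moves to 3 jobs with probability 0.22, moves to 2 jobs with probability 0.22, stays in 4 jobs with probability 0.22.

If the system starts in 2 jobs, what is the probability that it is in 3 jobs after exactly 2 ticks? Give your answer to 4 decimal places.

Propagate the distribution vector 2 ticks from 2 jobs.
After 0 ticks: (0.0000, 1.0000, 0.0000, 0.0000)
After 1 tick: (0.2800, 0.2800, 0.2800, 0.1600)
After 2 ticks: (0.3232, 0.2256, 0.2480, 0.2032)
P(in 3 jobs after 2 ticks) = 0.2480

0.2480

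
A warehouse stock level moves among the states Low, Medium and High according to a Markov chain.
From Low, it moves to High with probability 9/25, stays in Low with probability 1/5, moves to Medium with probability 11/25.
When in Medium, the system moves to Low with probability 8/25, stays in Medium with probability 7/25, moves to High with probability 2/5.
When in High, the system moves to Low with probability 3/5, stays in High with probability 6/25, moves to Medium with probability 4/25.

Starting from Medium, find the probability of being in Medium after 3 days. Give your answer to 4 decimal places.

Propagate the distribution vector 3 days from Medium.
After 0 days: (0.0000, 1.0000, 0.0000)
After 1 day: (0.3200, 0.2800, 0.4000)
After 2 days: (0.3936, 0.2832, 0.3232)
After 3 days: (0.3633, 0.3042, 0.3325)
P(in Medium after 3 days) = 0.3042

0.3042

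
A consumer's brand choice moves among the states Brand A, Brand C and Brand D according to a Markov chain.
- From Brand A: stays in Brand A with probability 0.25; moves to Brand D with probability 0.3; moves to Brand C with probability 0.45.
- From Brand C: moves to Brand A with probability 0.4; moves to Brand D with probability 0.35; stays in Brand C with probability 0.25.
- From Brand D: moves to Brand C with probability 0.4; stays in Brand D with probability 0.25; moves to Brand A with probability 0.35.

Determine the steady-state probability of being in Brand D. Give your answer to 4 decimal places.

0.3030

Let the stationary distribution be π with π = πP and π_1 + π_2 + π_3 = 1.
π_1 = 0.25·π_1 + 0.4·π_2 + 0.35·π_3
π_2 = 0.45·π_1 + 0.25·π_2 + 0.4·π_3
Solving with the normalization constraint gives π = (0.3347, 0.3624, 0.3030).
So the stationary probability of Brand D is 0.3030.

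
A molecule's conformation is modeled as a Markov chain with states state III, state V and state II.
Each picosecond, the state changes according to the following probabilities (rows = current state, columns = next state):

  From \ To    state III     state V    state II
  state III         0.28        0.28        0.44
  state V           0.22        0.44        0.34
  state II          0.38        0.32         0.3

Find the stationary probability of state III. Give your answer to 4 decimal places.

Let the stationary distribution be π with π = πP and π_1 + π_2 + π_3 = 1.
π_1 = 0.28·π_1 + 0.22·π_2 + 0.38·π_3
π_2 = 0.28·π_1 + 0.44·π_2 + 0.32·π_3
Solving with the normalization constraint gives π = (0.2945, 0.3502, 0.3552).
So the stationary probability of state III is 0.2945.

0.2945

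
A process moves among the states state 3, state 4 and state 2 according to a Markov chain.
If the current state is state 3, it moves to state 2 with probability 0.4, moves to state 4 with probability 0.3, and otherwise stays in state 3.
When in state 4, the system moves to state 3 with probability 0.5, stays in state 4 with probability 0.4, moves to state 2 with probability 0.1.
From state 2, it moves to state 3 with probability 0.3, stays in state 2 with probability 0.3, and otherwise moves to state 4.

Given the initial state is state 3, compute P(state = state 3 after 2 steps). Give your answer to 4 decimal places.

Sum over the intermediate state after 1 step:
P = P(state 3→state 3)·P(state 3→state 3) + P(state 3→state 4)·P(state 4→state 3) + P(state 3→state 2)·P(state 2→state 3)
  = 0.3×0.3 + 0.3×0.5 + 0.4×0.3
  = 0.0900 + 0.1500 + 0.1200 = 0.3600

0.3600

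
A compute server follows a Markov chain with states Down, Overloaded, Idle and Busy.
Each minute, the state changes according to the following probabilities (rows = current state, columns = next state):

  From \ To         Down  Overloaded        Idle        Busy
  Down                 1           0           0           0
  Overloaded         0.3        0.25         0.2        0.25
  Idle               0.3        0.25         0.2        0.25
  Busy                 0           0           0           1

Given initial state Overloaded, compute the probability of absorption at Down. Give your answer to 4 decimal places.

0.5455

Let h(s) be the probability of absorption at Down starting from transient state s. Then h(Down) = 1 and h(Busy) = 0. By first-step analysis:
h(Overloaded) = 0.3·1 + 0.25·h(Overloaded) + 0.2·h(Idle) + 0.25·0
h(Idle) = 0.3·1 + 0.25·h(Overloaded) + 0.2·h(Idle) + 0.25·0
Solving: h(Overloaded) = 0.5455, h(Idle) = 0.5455.
Starting from Overloaded, the probability is 0.5455.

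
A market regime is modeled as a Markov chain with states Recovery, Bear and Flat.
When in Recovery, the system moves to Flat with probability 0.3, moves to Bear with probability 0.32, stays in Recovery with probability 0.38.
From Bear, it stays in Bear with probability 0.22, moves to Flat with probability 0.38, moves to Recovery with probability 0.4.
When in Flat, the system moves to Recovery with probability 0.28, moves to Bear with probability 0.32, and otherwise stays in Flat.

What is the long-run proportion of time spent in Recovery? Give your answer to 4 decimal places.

Let the stationary distribution be π with π = πP and π_1 + π_2 + π_3 = 1.
π_1 = 0.38·π_1 + 0.4·π_2 + 0.28·π_3
π_2 = 0.32·π_1 + 0.22·π_2 + 0.32·π_3
Solving with the normalization constraint gives π = (0.3499, 0.2909, 0.3592).
So the stationary probability of Recovery is 0.3499.

0.3499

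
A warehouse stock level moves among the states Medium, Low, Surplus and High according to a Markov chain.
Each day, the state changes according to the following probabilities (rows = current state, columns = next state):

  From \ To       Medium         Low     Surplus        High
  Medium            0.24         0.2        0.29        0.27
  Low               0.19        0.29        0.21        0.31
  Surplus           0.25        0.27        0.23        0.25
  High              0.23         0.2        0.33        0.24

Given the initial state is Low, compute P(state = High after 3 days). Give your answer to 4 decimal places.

0.2663

Propagate the distribution vector 3 days from Low.
After 0 days: (0.0000, 1.0000, 0.0000, 0.0000)
After 1 day: (0.1900, 0.2900, 0.2100, 0.3100)
After 2 days: (0.2245, 0.2408, 0.2666, 0.2681)
After 3 days: (0.2279, 0.2403, 0.2655, 0.2663)
P(in High after 3 days) = 0.2663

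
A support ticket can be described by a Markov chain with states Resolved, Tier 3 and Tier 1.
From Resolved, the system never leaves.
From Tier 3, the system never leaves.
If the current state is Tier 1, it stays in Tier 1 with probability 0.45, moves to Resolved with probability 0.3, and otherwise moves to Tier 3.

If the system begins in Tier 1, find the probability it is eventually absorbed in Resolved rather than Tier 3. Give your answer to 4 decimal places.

Let h(s) be the probability of absorption at Resolved starting from transient state s. Then h(Resolved) = 1 and h(Tier 3) = 0. By first-step analysis:
h(Tier 1) = 0.3·1 + 0.25·0 + 0.45·h(Tier 1)
Solving: h(Tier 1) = 0.5455.
Starting from Tier 1, the probability is 0.5455.

0.5455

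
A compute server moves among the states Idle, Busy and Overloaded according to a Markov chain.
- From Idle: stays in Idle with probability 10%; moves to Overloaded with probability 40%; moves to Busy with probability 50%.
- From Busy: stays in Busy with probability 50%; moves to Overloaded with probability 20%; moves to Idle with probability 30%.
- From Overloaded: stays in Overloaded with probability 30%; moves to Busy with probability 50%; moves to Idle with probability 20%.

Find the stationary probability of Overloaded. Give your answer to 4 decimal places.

0.2727

Let the stationary distribution be π with π = πP and π_1 + π_2 + π_3 = 1.
π_1 = 0.1·π_1 + 0.3·π_2 + 0.2·π_3
π_2 = 0.5·π_1 + 0.5·π_2 + 0.5·π_3
Solving with the normalization constraint gives π = (0.2273, 0.5000, 0.2727).
So the stationary probability of Overloaded is 0.2727.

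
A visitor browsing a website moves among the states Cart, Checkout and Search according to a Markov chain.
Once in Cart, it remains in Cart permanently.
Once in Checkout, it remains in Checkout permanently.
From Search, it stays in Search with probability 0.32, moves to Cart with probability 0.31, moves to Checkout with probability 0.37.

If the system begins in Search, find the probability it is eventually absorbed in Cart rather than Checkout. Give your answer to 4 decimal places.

0.4559

Let h(s) be the probability of absorption at Cart starting from transient state s. Then h(Cart) = 1 and h(Checkout) = 0. By first-step analysis:
h(Search) = 0.31·1 + 0.37·0 + 0.32·h(Search)
Solving: h(Search) = 0.4559.
Starting from Search, the probability is 0.4559.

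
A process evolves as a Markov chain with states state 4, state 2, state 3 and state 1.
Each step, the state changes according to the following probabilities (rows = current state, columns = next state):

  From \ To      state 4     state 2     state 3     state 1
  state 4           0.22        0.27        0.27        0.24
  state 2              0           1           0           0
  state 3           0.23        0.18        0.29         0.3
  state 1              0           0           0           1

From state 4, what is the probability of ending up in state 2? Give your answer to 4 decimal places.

0.4887

Let h(s) be the probability of absorption at state 2 starting from transient state s. Then h(state 2) = 1 and h(state 1) = 0. By first-step analysis:
h(state 4) = 0.22·h(state 4) + 0.27·1 + 0.27·h(state 3) + 0.24·0
h(state 3) = 0.23·h(state 4) + 0.18·1 + 0.29·h(state 3) + 0.3·0
Solving: h(state 4) = 0.4887, h(state 3) = 0.4118.
Starting from state 4, the probability is 0.4887.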